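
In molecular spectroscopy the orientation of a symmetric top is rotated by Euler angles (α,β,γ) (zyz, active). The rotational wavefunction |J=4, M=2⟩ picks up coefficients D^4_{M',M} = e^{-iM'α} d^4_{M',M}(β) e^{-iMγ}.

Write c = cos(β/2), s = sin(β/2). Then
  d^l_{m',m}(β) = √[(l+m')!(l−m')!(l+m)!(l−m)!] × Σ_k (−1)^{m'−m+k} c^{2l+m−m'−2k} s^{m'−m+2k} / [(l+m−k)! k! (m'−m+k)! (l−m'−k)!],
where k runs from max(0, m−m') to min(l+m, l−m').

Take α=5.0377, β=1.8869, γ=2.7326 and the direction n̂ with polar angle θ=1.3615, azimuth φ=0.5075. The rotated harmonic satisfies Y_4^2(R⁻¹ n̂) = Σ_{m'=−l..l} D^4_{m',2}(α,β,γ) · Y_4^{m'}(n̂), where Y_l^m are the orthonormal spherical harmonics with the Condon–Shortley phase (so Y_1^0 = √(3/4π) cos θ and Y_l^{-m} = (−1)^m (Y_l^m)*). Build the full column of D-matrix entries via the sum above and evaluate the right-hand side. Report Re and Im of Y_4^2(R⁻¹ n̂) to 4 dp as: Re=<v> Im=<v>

Re=0.0869 Im=0.1758

Need the full column D^4_{m',2} for m'=−4..4 at α=5.0377, β=1.8869, γ=2.7326.
cos(β/2)=0.586998, sin(β/2)=0.809588
d^4_{-4,2}: single k=6 term ⇒ +0.513378;  D = -0.267650+0.438087i
d^4_{-3,2}: k∈[5..6] ⇒ +0.789617 -0.500668 = +0.288949;  D = -0.281787-0.063937i
d^4_{-2,2}: k∈[4..6] ⇒ +0.765060 -1.164232 +0.184549 = -0.214623;  D = +0.021894+0.213503i
d^4_{-1,2}: k∈[3..5] ⇒ +0.522988 -1.492236 +0.567704 = -0.401544;  D = -0.365407+0.166479i
d^4_{0,2}: k∈[2..4] ⇒ +0.254373 -1.290310 +0.920407 = -0.115531;  D = -0.078987-0.084311i
d^4_{1,2}: k∈[1..3] ⇒ +0.082482 -0.784483 +0.994824 = +0.292824;  D = -0.138501+0.257998i
d^4_{2,2}: k∈[0..2] ⇒ +0.014096 -0.321759 +0.765060 = +0.457397;  D = -0.451006-0.076195i
d^4_{3,2}: k∈[0..1] ⇒ -0.072742 +0.415109 = +0.342367;  D = -0.053852-0.338105i
d^4_{4,2}: single k=0 term ⇒ +0.141883;  D = +0.125635-0.065928i
Y_4^{m'}(θ=1.3615,φ=0.5075) and Σ D·Y over m':
  (-0.2677+0.4381i)·(-0.1796-0.3632i)  (-0.2818-0.0639i)·(+0.0118-0.2431i)  (+0.0219+0.2135i)·(-0.1178+0.1897i)  (-0.3654+0.1665i)·(-0.2267+0.1261i)  (-0.0790-0.0843i)·(+0.1873+0.0000i)  (-0.1385+0.2580i)·(+0.2267+0.1261i)  (-0.4510-0.0762i)·(-0.1178-0.1897i)  (-0.0539-0.3381i)·(-0.0118-0.2431i)  (+0.1256-0.0659i)·(-0.1796+0.3632i)
Y_4^2(R⁻¹ n̂) = +0.086868+0.175805i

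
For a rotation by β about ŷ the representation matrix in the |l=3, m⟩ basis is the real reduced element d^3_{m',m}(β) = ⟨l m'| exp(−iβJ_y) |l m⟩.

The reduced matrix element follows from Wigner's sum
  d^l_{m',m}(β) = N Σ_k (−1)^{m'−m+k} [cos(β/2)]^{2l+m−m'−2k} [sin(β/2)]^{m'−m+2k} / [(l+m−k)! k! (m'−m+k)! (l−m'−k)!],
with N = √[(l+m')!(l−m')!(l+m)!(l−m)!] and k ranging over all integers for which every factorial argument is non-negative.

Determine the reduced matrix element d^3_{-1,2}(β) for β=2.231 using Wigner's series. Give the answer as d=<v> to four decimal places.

d^3_{-1,2}(β=2.231) via Wigner's sum:
Half-angle: c=0.439728, s=0.898131. N=√(2·24·120·1)=75.894664
k: max(0,(2)−(-1))=3 … min(3+(2),3−(-1))=4
  k=3: (−1)^0·75.8947/(12)·0.4397^3·0.8981^3 = +0.389585
  k=4: (−1)^1·75.8947/(24)·0.4397^1·0.8981^5 = -0.812611
d^3_{-1,2}(2.231) = +0.389585 -0.812611 = -0.423025

d=-0.4230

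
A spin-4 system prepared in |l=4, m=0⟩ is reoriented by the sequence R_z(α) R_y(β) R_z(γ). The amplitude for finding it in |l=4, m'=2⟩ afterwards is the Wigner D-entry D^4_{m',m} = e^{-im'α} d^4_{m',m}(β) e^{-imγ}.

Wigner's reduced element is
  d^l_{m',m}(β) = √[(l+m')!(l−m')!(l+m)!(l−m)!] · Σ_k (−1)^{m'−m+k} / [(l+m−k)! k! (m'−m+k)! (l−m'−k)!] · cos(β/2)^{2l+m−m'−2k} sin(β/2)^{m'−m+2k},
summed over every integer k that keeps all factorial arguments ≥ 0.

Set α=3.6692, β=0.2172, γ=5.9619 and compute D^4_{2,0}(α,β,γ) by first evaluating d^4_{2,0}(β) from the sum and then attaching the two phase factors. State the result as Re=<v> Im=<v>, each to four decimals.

D^4_{2,0}(3.6692,0.2172,5.9619) = e^{-i·2·3.6692}·d^4_{2,0}(0.2172)·e^{-i·0·5.9619}. Compute d first:
Half-angle: c=0.994109, s=0.108387. N=√(720·2·24·24)=910.735966
k∈{0,1,2} keeps every argument non-negative
  k=0: (−1)^2·910.7360/(96)·0.9941^6·0.1084^2 = +0.107566
  k=1: (−1)^3·910.7360/(36)·0.9941^4·0.1084^4 = -0.003410
  k=2: (−1)^4·910.7360/(96)·0.9941^2·0.1084^6 = +0.000015
d^4_{2,0}(0.2172) = +0.107566 -0.003410 +0.000015 = +0.104172
D = (+0.493041-0.870006i)·(+0.104172)·(+1.000000+0.000000i) = +0.051361-0.090630i

Re=0.0514 Im=-0.0906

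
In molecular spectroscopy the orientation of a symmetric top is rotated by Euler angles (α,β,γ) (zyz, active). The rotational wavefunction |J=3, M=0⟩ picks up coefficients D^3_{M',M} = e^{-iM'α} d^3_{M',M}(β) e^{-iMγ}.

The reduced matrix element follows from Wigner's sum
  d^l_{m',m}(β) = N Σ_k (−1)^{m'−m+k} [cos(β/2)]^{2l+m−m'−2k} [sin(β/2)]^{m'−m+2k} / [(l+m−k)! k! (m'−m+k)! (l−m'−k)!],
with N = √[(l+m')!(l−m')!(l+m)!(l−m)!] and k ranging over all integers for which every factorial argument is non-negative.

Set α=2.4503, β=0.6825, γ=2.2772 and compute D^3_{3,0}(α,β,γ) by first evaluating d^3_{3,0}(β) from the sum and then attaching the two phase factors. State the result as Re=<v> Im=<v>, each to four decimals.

D^3_{3,0}(2.4503,0.6825,2.2772) = e^{-i·3·2.4503}·d^3_{3,0}(0.6825)·e^{-i·0·2.2772}. Compute d first:
c=cos(0.6825/2)=0.942337, s=sin(0.6825/2)=0.334665; N=√[720·1·6·6]=160.996894
k∈{0} keeps every argument non-negative
  k=0: (−1)^3·160.9969/(36)·0.9423^3·0.3347^3 = -0.140270
d^3_{3,0}(0.6825) = -0.140270
D = (+0.482128-0.876101i)·(-0.140270)·(+1.000000+0.000000i) = -0.067628+0.122891i

Re=-0.0676 Im=0.1229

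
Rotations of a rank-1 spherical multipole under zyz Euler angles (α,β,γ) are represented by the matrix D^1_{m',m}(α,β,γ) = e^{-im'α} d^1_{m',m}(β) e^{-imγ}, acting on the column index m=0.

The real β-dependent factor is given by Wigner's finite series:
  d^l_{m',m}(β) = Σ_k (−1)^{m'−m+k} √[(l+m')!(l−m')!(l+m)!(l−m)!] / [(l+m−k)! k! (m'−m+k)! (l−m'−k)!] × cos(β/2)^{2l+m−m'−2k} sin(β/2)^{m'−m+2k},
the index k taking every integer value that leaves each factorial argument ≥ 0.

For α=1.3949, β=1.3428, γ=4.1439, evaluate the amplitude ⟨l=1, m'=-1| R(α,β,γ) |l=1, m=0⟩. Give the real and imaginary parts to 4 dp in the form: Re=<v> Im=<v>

Re=0.1205 Im=0.6782

First d^1_{-1,0}(β=1.3428), then the phase factors e^{-i(-1)α} and e^{-i(0)γ}:
c=cos(1.3428/2)=0.782952, s=sin(1.3428/2)=0.622083; N=√[1·2·1·1]=1.414214
Admissible k: 1..1 (factorial args all ≥0)
  k=1: (−1)^0·1.4142/(1)·0.7830^1·0.6221^1 = +0.688808
d^1_{-1,0}(1.3428) = +0.688808
D = (+0.174991+0.984570i)·(+0.688808)·(+1.000000+0.000000i) = +0.120535+0.678179i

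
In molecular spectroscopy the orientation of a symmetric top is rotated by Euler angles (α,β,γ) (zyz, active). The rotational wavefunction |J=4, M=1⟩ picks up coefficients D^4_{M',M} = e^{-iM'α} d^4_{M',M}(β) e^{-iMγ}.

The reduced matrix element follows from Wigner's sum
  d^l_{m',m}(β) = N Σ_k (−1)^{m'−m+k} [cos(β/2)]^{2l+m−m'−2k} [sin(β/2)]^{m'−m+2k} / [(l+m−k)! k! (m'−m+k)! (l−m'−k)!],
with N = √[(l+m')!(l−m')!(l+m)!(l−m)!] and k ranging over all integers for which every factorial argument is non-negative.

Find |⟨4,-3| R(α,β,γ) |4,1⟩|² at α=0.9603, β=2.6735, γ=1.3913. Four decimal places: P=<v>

Split into d^4_{-3,1}(β=2.6735) × two z-phases.
With c≡cos(β/2)=0.231915 and s≡sin(β/2)=0.972736, N=[1·5040·120·6]^{1/2}=1904.940944
Admissible k: 4..5 (factorial args all ≥0)
  k=4: (−1)^0·1904.9409/(144)·0.2319^4·0.9727^4 = +0.034262
  k=5: (−1)^1·1904.9409/(240)·0.2319^2·0.9727^6 = -0.361659
d^4_{-3,1}(2.6735) = +0.034262 -0.361659 = -0.327397
|D^4_{-3,1}|² = |d^4_{-3,1}(β)|² = (-0.327397)² = 0.107189 (the z-rotation phases have unit modulus)

P=0.1072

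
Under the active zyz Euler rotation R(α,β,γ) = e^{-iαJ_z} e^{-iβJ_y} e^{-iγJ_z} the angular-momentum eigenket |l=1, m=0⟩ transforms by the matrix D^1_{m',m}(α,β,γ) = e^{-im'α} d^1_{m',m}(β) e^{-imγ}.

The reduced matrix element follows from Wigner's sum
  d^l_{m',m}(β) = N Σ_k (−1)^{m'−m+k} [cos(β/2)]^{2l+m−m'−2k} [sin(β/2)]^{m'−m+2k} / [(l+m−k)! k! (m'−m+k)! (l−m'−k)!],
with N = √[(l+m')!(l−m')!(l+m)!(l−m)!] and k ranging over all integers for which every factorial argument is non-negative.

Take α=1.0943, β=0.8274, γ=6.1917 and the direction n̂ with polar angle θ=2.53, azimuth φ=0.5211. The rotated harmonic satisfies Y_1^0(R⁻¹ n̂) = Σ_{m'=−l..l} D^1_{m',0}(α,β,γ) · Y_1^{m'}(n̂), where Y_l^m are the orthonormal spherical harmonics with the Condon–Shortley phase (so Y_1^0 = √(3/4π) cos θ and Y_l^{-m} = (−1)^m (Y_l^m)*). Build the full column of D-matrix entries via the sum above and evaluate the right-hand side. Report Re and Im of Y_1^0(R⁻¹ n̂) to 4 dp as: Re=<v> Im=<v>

Re=-0.0972 Im=0.0000

Need the full column D^1_{m',0} for m'=−1..1 at α=1.0943, β=0.8274, γ=6.1917.
cos(β/2)=0.915640, sin(β/2)=0.402000
d^1_{-1,0}: single k=1 term ⇒ +0.520554;  D = +0.238762+0.462568i
d^1_{0,0}: k∈[0..1] ⇒ +0.838396 -0.161604 = +0.676792;  D = +0.676792+0.000000i
d^1_{1,0}: single k=0 term ⇒ -0.520554;  D = -0.238762+0.462568i
Y_1^{m'}(θ=2.53,φ=0.5211) and Σ D·Y over m':
  (+0.2388+0.4626i)·(+0.1720-0.0988i)  (+0.6768+0.0000i)·(-0.4000+0.0000i)  (-0.2388+0.4626i)·(-0.1720-0.0988i)
Y_1^0(R⁻¹ n̂) = -0.097223+0.000000i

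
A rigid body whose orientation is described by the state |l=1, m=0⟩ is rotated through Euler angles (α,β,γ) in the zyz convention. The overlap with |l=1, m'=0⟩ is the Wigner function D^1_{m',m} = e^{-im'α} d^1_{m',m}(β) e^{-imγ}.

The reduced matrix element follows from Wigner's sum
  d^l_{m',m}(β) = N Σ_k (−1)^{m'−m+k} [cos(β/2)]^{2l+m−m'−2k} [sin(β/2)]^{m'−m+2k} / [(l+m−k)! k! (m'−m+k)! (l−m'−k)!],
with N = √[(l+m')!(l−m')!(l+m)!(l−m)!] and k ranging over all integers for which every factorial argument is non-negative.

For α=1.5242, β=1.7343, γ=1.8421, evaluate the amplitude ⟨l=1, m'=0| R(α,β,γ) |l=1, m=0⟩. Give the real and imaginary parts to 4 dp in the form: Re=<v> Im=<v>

Re=-0.1628 Im=0.0000

Split into d^1_{0,0}(β=1.7343) × two z-phases.
c=cos(1.7343/2)=0.647002, s=sin(1.7343/2)=0.762488; N=√[1·1·1·1]=1.000000
Admissible k: 0..1 (factorial args all ≥0)
  k=0: (−1)^0·1.0000/(1)·0.6470^2·0.7625^0 = +0.418612
  k=1: (−1)^1·1.0000/(1)·0.6470^0·0.7625^2 = -0.581388
d^1_{0,0}(1.7343) = +0.418612 -0.581388 = -0.162776
D = (+1.000000+0.000000i)·(-0.162776)·(+1.000000+0.000000i) = -0.162776+0.000000i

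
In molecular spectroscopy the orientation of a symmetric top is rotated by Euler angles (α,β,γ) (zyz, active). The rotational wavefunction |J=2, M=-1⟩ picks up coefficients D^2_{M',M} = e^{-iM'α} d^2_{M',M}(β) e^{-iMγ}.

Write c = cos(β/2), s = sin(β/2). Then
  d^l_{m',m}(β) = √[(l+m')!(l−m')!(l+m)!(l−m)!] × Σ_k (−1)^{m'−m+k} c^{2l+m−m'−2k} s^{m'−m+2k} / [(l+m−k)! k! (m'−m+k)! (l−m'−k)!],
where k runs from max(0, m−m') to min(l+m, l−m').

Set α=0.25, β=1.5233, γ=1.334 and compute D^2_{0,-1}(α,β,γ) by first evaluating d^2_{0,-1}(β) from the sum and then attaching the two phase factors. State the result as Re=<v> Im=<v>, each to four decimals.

Re=-0.0136 Im=-0.0565

Split into d^2_{0,-1}(β=1.5233) × two z-phases.
c=cos(1.5233/2)=0.723698, s=sin(1.5233/2)=0.690116; N=√[2·2·1·6]=4.898979
The bounds max(0,m−m')=0 and min(l+m,l−m')=1 give 2 terms
  k=0: (−1)^1·4.8990/(2)·0.7237^3·0.6901^1 = -0.640724
  k=1: (−1)^2·4.8990/(2)·0.7237^1·0.6901^3 = +0.582640
d^2_{0,-1}(1.5233) = -0.640724 +0.582640 = -0.058083
Attach z-rotation phases: D = e^{-i(0)(0.25)}·(-0.058083)·e^{-i(-1)(1.334)} = -0.013626-0.056463i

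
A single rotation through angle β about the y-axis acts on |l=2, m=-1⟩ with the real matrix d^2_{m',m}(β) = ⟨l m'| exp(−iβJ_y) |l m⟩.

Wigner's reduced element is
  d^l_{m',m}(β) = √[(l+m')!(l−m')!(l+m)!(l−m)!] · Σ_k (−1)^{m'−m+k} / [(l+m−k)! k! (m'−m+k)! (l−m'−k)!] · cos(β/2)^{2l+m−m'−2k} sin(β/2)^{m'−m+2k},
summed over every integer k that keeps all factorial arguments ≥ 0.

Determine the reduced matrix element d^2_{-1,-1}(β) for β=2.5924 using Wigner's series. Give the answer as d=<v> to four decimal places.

d=-0.1990

d^2_{-1,-1}(β=2.5924) via Wigner's sum:
Half-angle: c=0.271158, s=0.962535. N=√(1·6·1·6)=6.000000
k∈{0,1} keeps every argument non-negative
  k=0: (−1)^0·6.0000/(6)·0.2712^4·0.9625^0 = +0.005406
  k=1: (−1)^1·6.0000/(2)·0.2712^2·0.9625^2 = -0.204362
d^2_{-1,-1}(2.5924) = +0.005406 -0.204362 = -0.198956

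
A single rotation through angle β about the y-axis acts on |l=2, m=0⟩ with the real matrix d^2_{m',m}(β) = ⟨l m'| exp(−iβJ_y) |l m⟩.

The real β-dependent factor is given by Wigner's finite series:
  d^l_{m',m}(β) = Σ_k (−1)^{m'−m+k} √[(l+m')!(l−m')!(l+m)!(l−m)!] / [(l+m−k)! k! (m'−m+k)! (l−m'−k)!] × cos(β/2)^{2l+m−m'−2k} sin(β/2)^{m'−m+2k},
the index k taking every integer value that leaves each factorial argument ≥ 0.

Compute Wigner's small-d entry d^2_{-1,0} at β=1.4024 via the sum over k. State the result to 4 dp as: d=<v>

d=0.2024

d^2_{-1,0}(β=1.4024) via Wigner's sum:
Half-angle: c=0.764069, s=0.645135. N=√(1·6·2·2)=4.898979
k: max(0,(0)−(-1))=1 … min(2+(0),2−(-1))=2
  k=1: (−1)^0·4.8990/(2)·0.7641^3·0.6451^1 = +0.704893
  k=2: (−1)^1·4.8990/(2)·0.7641^1·0.6451^3 = -0.502528
d^2_{-1,0}(1.4024) = +0.704893 -0.502528 = +0.202366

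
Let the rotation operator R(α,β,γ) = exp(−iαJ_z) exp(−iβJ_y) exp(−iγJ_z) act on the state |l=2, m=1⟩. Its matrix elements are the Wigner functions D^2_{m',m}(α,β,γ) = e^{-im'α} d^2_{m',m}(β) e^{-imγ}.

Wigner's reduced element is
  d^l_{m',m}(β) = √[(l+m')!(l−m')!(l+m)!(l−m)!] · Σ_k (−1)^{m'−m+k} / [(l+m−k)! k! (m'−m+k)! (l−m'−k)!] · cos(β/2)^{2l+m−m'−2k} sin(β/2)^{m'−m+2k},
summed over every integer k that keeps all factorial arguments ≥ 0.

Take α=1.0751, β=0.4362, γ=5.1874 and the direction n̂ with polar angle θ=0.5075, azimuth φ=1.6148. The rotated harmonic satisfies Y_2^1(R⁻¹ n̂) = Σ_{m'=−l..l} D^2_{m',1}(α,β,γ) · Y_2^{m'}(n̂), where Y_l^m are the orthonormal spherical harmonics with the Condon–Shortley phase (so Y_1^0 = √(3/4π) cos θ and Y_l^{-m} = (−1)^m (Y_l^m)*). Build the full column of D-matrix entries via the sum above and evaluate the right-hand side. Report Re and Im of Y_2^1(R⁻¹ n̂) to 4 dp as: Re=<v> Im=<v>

Need the full column D^2_{m',1} for m'=−2..2 at α=1.0751, β=0.4362, γ=5.1874.
cos(β/2)=0.976310, sin(β/2)=0.216375
d^2_{-2,1}: single k=3 term ⇒ +0.019781;  D = -0.019673-0.002061i
d^2_{-1,1}: k∈[2..3] ⇒ +0.133879 -0.002192 = +0.131687;  D = -0.074366+0.108679i
d^2_{0,1}: k∈[1..2] ⇒ +0.493226 -0.024226 = +0.469000;  D = +0.214496+0.417076i
d^2_{1,1}: k∈[0..1] ⇒ +0.908556 -0.133879 = +0.774677;  D = +0.774511+0.016023i
d^2_{2,1}: single k=0 term ⇒ -0.402718;  D = -0.198837+0.350208i
Y_2^{m'}(θ=0.5075,φ=1.6148) and Σ D·Y over m':
  (-0.0197-0.0021i)·(-0.0909+0.0080i)  (-0.0744+0.1087i)·(-0.0144-0.3278i)  (+0.2145+0.4171i)·(+0.4073+0.0000i)  (+0.7745+0.0160i)·(+0.0144-0.3278i)  (-0.1988+0.3502i)·(-0.0909-0.0080i)
Y_2^1(R⁻¹ n̂) = +0.163181-0.091181i

Re=0.1632 Im=-0.0912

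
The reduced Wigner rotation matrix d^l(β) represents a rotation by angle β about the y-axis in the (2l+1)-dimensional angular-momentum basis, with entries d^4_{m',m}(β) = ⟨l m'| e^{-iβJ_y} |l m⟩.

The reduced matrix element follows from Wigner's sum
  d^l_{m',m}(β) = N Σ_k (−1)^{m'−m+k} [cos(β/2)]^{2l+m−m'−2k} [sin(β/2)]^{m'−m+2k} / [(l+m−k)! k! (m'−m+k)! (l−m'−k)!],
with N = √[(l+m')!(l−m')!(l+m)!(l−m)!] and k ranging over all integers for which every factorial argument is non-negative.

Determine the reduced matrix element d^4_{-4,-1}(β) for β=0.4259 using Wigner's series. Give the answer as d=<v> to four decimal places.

d^4_{-4,-1}(β=0.4259) via Wigner's sum:
Half-angle: c=0.977412, s=0.211344. N=√(1·40320·6·120)=5387.986637
Admissible k: 3..3 (factorial args all ≥0)
  k=3: (−1)^0·5387.9866/(720)·0.9774^5·0.2113^3 = +0.063016
d^4_{-4,-1}(0.4259) = +0.063016

d=0.0630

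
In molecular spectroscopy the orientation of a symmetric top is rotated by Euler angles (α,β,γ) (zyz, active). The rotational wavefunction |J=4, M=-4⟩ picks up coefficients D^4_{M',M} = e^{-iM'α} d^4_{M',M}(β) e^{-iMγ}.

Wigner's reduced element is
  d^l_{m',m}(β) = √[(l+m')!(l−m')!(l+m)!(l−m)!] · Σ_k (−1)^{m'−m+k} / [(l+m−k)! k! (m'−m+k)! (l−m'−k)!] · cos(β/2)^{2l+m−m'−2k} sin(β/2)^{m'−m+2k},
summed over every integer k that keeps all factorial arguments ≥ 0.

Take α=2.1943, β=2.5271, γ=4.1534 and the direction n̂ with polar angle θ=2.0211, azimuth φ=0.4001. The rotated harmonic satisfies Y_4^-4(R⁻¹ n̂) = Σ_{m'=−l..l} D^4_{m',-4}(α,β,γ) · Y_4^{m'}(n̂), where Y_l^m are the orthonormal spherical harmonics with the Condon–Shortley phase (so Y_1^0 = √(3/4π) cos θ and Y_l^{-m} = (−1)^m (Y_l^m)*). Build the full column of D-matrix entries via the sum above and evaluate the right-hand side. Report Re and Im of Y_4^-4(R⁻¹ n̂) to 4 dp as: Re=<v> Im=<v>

Need the full column D^4_{m',-4} for m'=−4..4 at α=2.1943, β=2.5271, γ=4.1534.
cos(β/2)=0.302435, sin(β/2)=0.953170
d^4_{-4,-4}: single k=0 term ⇒ +0.000070;  D = +0.000068+0.000018i
d^4_{-3,-4}: single k=0 term ⇒ -0.000624;  D = +0.000223+0.000583i
d^4_{-2,-4}: single k=0 term ⇒ +0.003679;  D = -0.002022+0.003073i
d^4_{-1,-4}: single k=0 term ⇒ -0.016397;  D = -0.016383+0.000683i
d^4_{0,-4}: single k=0 term ⇒ +0.057778;  D = -0.035659-0.045460i
d^4_{1,-4}: single k=0 term ⇒ -0.162870;  D = +0.045344-0.156431i
d^4_{2,-4}: single k=0 term ⇒ +0.362966;  D = +0.342021-0.121513i
d^4_{3,-4}: single k=0 term ⇒ -0.611462;  D = +0.502608+0.348240i
d^4_{4,-4}: single k=0 term ⇒ +0.681338;  D = +0.011978+0.681233i
Y_4^{m'}(θ=2.0211,φ=0.4001) and Σ D·Y over m':
  (+0.0001+0.0000i)·(-0.0086-0.2906i)  (+0.0002+0.0006i)·(-0.1439+0.3706i)  (-0.0020+0.0031i)·(+0.0616-0.0634i)  (-0.0164+0.0007i)·(+0.2858-0.1209i)  (-0.0357-0.0455i)·(-0.1510+0.0000i)  (+0.0453-0.1564i)·(-0.2858-0.1209i)  (+0.3420-0.1215i)·(+0.0616+0.0634i)  (+0.5026+0.3482i)·(+0.1439+0.3706i)  (+0.0120+0.6812i)·(-0.0086+0.2906i)
Y_4^-4(R⁻¹ n̂) = -0.257278+0.296780i

Re=-0.2573 Im=0.2968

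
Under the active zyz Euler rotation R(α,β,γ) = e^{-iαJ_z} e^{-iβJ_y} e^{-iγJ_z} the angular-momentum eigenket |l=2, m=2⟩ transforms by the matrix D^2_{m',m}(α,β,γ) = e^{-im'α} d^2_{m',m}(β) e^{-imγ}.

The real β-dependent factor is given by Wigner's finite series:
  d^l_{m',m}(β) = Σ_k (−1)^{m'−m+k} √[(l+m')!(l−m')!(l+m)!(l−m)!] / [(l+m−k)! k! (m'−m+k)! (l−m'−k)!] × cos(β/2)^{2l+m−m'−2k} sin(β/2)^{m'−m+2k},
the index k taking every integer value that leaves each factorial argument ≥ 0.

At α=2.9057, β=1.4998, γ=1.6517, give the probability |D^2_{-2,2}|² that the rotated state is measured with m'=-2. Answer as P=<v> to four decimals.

P=0.0466

Split into d^2_{-2,2}(β=1.4998) × two z-phases.
Half-angle: c=0.731757, s=0.681566. N=√(1·24·24·1)=24.000000
k∈{4} keeps every argument non-negative
  k=4: (−1)^0·24.0000/(24)·0.7318^0·0.6816^4 = +0.215790
d^2_{-2,2}(1.4998) = +0.215790
|D^2_{-2,2}|² = |d^2_{-2,2}(β)|² = (+0.215790)² = 0.046565 (the z-rotation phases have unit modulus)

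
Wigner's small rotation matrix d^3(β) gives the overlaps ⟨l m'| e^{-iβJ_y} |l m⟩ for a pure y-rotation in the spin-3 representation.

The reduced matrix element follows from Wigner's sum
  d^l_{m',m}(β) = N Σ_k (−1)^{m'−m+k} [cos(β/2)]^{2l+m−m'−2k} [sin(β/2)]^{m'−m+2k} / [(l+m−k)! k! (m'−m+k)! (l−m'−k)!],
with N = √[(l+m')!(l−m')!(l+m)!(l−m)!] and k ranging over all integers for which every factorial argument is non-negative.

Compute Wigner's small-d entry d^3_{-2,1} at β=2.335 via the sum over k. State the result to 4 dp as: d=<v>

d=-0.5195

d^3_{-2,1}(β=2.335) via Wigner's sum:
c=cos(2.335/2)=0.392452, s=sin(2.335/2)=0.919772; N=√[1·120·24·2]=75.894664
Admissible k: 3..4 (factorial args all ≥0)
  k=3: (−1)^0·75.8947/(12)·0.3925^3·0.9198^3 = +0.297462
  k=4: (−1)^1·75.8947/(24)·0.3925^1·0.9198^5 = -0.816937
d^3_{-2,1}(2.335) = +0.297462 -0.816937 = -0.519475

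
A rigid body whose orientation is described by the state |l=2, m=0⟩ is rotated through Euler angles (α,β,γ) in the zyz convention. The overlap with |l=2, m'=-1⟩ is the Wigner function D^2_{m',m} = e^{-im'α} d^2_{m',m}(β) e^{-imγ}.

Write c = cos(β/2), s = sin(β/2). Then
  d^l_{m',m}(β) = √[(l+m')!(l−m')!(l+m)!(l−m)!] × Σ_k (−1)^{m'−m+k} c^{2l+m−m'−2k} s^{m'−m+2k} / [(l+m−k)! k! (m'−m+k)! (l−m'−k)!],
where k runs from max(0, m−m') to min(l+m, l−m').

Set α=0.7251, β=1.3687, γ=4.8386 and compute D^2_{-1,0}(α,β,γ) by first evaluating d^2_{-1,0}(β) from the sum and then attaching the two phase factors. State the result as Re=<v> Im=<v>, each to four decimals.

D^2_{-1,0}(0.7251,1.3687,4.8386) = e^{-i·-1·0.7251}·d^2_{-1,0}(1.3687)·e^{-i·0·4.8386}. Compute d first:
Half-angle: c=0.774830, s=0.632170. N=√(1·6·2·2)=4.898979
k: max(0,(0)−(-1))=1 … min(2+(0),2−(-1))=2
  k=1: (−1)^0·4.8990/(2)·0.7748^3·0.6322^1 = +0.720325
  k=2: (−1)^1·4.8990/(2)·0.7748^1·0.6322^3 = -0.479494
d^2_{-1,0}(1.3687) = +0.720325 -0.479494 = +0.240832
Attach z-rotation phases: D = e^{-i(-1)(0.7251)}·(+0.240832)·e^{-i(0)(4.8386)} = +0.180246+0.159722i

Re=0.1802 Im=0.1597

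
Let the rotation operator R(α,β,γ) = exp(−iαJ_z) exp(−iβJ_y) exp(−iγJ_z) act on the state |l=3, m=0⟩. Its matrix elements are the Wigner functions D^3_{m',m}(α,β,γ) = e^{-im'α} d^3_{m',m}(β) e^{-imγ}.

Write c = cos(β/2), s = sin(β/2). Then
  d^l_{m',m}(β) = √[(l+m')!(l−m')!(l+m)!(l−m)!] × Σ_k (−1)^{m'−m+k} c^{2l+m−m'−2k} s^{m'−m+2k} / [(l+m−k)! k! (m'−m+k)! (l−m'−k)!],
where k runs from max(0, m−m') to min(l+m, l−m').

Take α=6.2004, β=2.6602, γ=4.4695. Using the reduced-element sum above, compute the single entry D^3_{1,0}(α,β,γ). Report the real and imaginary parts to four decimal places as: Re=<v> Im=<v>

Re=-0.5850 Im=-0.0485

Split into d^3_{1,0}(β=2.6602) × two z-phases.
With c≡cos(β/2)=0.238379 and s≡sin(β/2)=0.971172, N=[24·2·6·6]^{1/2}=41.569219
k∈{0,1,2} keeps every argument non-negative
  k=0: (−1)^1·41.5692/(12)·0.2384^5·0.9712^1 = -0.002590
  k=1: (−1)^2·41.5692/(4)·0.2384^3·0.9712^3 = +0.128945
  k=2: (−1)^3·41.5692/(12)·0.2384^1·0.9712^5 = -0.713411
d^3_{1,0}(2.6602) = -0.002590 +0.128945 -0.713411 = -0.587056
D = (+0.996575+0.082691i)·(-0.587056)·(+1.000000+0.000000i) = -0.585045-0.048544i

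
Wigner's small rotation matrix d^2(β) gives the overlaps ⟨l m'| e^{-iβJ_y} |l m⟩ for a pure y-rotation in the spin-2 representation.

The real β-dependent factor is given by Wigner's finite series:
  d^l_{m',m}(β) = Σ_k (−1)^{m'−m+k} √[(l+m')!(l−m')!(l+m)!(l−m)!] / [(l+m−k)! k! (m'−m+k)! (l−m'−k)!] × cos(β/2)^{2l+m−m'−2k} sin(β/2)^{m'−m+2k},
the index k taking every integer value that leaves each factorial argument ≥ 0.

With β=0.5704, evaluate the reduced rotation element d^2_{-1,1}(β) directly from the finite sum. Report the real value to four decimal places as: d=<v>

d^2_{-1,1}(β=0.5704) via Wigner's sum:
c=cos(0.5704/2)=0.959605, s=sin(0.5704/2)=0.281349; N=√[1·6·6·1]=6.000000
k: max(0,(1)−(-1))=2 … min(2+(1),2−(-1))=3
  k=2: (−1)^0·6.0000/(2)·0.9596^2·0.2813^2 = +0.218675
  k=3: (−1)^1·6.0000/(6)·0.9596^0·0.2813^4 = -0.006266
d^2_{-1,1}(0.5704) = +0.218675 -0.006266 = +0.212409

d=0.2124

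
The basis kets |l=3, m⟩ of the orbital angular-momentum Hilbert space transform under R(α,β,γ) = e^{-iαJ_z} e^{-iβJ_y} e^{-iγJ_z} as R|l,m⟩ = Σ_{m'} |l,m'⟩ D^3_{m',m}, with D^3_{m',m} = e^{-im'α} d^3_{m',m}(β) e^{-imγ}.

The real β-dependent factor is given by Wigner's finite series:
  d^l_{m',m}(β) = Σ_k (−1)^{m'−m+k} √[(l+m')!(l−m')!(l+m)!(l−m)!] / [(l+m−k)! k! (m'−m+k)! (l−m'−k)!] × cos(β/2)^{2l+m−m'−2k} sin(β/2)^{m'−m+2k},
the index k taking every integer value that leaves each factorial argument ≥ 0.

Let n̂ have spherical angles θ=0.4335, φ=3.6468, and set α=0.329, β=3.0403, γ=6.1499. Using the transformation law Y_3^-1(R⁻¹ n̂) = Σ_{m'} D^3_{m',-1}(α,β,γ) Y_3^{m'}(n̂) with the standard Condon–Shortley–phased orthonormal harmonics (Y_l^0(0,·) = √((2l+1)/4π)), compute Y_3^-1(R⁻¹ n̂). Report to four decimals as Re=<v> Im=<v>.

Need the full column D^3_{m',-1} for m'=−3..3 at α=0.329, β=3.0403, γ=6.1499.
cos(β/2)=0.050625, sin(β/2)=0.998718
d^3_{-3,-1}: single k=2 term ⇒ +0.000025;  D = +0.000017+0.000019i
d^3_{-2,-1}: k∈[1..2] ⇒ +0.000001 -0.000817 = -0.000816;  D = -0.000707-0.000409i
d^3_{-1,-1}: k∈[0..2] ⇒ +0.000000 -0.000052 +0.015298 = +0.015246;  D = +0.014955+0.002965i
d^3_{0,-1}: k∈[0..2] ⇒ -0.000001 +0.001343 -0.174248 = -0.172906;  D = -0.171372+0.022978i
d^3_{1,-1}: k∈[0..2] ⇒ +0.000039 -0.020398 +0.992331 = +0.971973;  D = +0.869950-0.433495i
d^3_{2,-1}: k∈[0..1] ⇒ -0.000817 +0.159066 = +0.158248;  D = +0.111238-0.112555i
d^3_{3,-1}: single k=0 term ⇒ +0.009875;  D = +0.004300-0.008890i
Y_3^{m'}(θ=0.4335,φ=3.6468) and Σ D·Y over m':
  (+0.0000+0.0000i)·(-0.0017+0.0309i)  (-0.0007-0.0004i)·(+0.0870-0.1386i)  (+0.0150+0.0030i)·(-0.3704+0.2048i)  (-0.1714+0.0230i)·(+0.3785+0.0000i)  (+0.8700-0.4335i)·(+0.3704+0.2048i)  (+0.1112-0.1126i)·(+0.0870+0.1386i)  (+0.0043-0.0089i)·(+0.0017+0.0309i)
Y_3^-1(R⁻¹ n̂) = +0.365425+0.034125i

Re=0.3654 Im=0.0341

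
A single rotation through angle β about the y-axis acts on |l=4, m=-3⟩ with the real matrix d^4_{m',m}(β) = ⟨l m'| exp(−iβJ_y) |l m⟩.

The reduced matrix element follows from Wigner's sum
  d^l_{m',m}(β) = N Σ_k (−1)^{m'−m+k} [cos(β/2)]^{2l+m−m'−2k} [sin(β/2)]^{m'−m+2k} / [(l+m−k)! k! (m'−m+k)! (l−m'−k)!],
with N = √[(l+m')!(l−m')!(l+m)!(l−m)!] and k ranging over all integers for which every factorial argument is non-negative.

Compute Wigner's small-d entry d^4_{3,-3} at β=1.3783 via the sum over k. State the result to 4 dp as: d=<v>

d=0.2489

d^4_{3,-3}(β=1.3783) via Wigner's sum:
c=cos(1.3783/2)=0.771787, s=sin(1.3783/2)=0.635881; N=√[5040·1·1·5040]=5040.000000
The bounds max(0,m−m')=0 and min(l+m,l−m')=1 give 2 terms
  k=0: (−1)^6·5040.0000/(720)·0.7718^2·0.6359^6 = +0.275645
  k=1: (−1)^7·5040.0000/(5040)·0.7718^0·0.6359^8 = -0.026731
d^4_{3,-3}(1.3783) = +0.275645 -0.026731 = +0.248914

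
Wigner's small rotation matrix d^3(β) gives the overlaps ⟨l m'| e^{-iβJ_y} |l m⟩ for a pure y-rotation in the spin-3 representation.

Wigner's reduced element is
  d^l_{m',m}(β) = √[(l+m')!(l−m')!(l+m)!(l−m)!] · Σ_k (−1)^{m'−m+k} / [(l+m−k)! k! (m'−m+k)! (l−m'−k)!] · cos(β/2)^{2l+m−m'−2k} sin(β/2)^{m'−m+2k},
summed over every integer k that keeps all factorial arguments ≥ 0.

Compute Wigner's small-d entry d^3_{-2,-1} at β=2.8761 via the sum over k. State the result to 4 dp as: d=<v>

d^3_{-2,-1}(β=2.8761) via Wigner's sum:
With c≡cos(β/2)=0.132357 and s≡sin(β/2)=0.991202, N=[1·120·2·24]^{1/2}=75.894664
k: max(0,(-1)−(-2))=1 … min(3+(-1),3−(-2))=2
  k=1: (−1)^0·75.8947/(24)·0.1324^5·0.9912^1 = +0.000127
  k=2: (−1)^1·75.8947/(12)·0.1324^3·0.9912^3 = -0.014281
d^3_{-2,-1}(2.8761) = +0.000127 -0.014281 = -0.014154

d=-0.0142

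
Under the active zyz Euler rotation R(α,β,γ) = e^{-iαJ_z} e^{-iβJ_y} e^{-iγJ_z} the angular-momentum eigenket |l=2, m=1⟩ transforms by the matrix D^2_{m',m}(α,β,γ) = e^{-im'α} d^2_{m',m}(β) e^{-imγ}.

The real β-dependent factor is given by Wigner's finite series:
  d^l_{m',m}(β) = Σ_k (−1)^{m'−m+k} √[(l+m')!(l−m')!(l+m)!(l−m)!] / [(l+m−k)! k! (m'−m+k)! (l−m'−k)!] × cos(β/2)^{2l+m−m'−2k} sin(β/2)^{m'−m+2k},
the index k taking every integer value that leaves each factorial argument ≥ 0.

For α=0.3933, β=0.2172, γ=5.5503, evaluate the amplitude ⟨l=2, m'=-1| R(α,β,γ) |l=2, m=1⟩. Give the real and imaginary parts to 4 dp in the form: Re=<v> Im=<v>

D^2_{-1,1}(0.3933,0.2172,5.5503) = e^{-i·-1·0.3933}·d^2_{-1,1}(0.2172)·e^{-i·1·5.5503}. Compute d first:
Half-angle: c=0.994109, s=0.108387. N=√(1·6·6·1)=6.000000
k∈{2,3} keeps every argument non-negative
  k=2: (−1)^0·6.0000/(2)·0.9941^2·0.1084^2 = +0.034829
  k=3: (−1)^1·6.0000/(6)·0.9941^0·0.1084^4 = -0.000138
d^2_{-1,1}(0.2172) = +0.034829 -0.000138 = +0.034691
Attach z-rotation phases: D = e^{-i(-1)(0.3933)}·(+0.034691)·e^{-i(1)(5.5503)} = +0.014921+0.031318i

Re=0.0149 Im=0.0313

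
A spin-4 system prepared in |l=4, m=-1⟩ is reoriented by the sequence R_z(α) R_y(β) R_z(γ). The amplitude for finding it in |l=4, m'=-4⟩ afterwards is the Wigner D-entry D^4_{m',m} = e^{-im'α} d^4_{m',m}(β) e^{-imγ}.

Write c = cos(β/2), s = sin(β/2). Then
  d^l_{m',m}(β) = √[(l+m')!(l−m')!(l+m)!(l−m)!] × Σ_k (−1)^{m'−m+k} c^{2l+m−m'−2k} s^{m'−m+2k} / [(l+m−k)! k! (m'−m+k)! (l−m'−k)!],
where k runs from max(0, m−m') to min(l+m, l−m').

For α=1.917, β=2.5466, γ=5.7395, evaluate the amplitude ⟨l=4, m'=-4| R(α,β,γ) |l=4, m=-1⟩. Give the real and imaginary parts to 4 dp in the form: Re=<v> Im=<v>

Re=0.0094 Im=0.0105

First d^4_{-4,-1}(β=2.5466), then the phase factors e^{-i(-4)α} and e^{-i(-1)γ}:
c=cos(2.5466/2)=0.293127, s=sin(2.5466/2)=0.956073; N=√[1·40320·6·120]=5387.986637
k: max(0,(-1)−(-4))=3 … min(4+(-1),4−(-4))=3
  k=3: (−1)^0·5387.9866/(720)·0.2931^5·0.9561^3 = +0.014153
d^4_{-4,-1}(2.5466) = +0.014153
Attach z-rotation phases: D = e^{-i(-4)(1.917)}·(+0.014153)·e^{-i(-1)(5.7395)} = +0.009435+0.010550i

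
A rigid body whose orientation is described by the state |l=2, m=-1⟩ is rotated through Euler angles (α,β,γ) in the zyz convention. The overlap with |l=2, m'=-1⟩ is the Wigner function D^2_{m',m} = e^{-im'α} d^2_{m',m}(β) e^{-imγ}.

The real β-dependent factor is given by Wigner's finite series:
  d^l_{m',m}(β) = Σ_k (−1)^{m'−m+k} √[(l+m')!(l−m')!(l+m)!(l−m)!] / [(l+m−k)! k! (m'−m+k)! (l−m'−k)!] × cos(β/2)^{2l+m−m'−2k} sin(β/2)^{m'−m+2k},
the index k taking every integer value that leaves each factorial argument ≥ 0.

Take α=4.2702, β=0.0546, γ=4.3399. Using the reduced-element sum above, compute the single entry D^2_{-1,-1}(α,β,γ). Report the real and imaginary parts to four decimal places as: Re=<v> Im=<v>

First d^2_{-1,-1}(β=0.0546), then the phase factors e^{-i(-1)α} and e^{-i(-1)γ}:
c=cos(0.0546/2)=0.999627, s=sin(0.0546/2)=0.027297; N=√[1·6·1·6]=6.000000
The bounds max(0,m−m')=0 and min(l+m,l−m')=1 give 2 terms
  k=0: (−1)^0·6.0000/(6)·0.9996^4·0.0273^0 = +0.998510
  k=1: (−1)^1·6.0000/(2)·0.9996^2·0.0273^2 = -0.002234
d^2_{-1,-1}(0.0546) = +0.998510 -0.002234 = +0.996277
Phases: e^{-i·(-1)·4.2702}=-0.427919-0.903817i, e^{-i·(-1)·4.3399}=-0.363935-0.931424i ⇒ D=-0.683548+0.724796i

Re=-0.6835 Im=0.7248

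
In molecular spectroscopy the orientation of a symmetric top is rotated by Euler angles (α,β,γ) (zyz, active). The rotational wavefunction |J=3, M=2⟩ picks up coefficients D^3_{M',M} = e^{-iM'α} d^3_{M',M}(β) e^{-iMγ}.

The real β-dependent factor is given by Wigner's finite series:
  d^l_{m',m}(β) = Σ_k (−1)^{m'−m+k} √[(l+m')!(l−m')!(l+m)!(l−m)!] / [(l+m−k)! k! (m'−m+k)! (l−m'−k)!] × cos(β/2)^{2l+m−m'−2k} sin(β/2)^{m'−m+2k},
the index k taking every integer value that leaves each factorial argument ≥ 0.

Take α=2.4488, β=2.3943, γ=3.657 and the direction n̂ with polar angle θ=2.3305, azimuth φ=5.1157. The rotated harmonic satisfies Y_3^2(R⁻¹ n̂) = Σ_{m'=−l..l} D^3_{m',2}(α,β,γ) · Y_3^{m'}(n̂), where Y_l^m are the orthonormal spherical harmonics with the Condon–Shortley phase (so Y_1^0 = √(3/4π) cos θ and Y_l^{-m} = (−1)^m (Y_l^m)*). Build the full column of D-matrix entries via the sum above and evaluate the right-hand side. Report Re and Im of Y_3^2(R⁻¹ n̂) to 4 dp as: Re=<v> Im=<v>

Need the full column D^3_{m',2} for m'=−3..3 at α=2.4488, β=2.3943, γ=3.657.
cos(β/2)=0.365013, sin(β/2)=0.931003
d^3_{-3,2}: single k=5 term ⇒ +0.625371;  D = +0.625043+0.020258i
d^3_{-2,2}: k∈[4..5] ⇒ +0.500483 -0.651186 = -0.150703;  D = +0.112782+0.099959i
d^3_{-1,2}: k∈[3..4] ⇒ +0.248203 -0.807351 = -0.559148;  D = -0.085112-0.552633i
d^3_{0,2}: k∈[2..3] ⇒ +0.084274 -0.548252 = -0.463978;  D = -0.238540+0.397962i
d^3_{1,2}: k∈[1..2] ⇒ +0.019076 -0.248203 = -0.229126;  D = +0.216161-0.075983i
d^3_{2,2}: k∈[0..1] ⇒ +0.002365 -0.076931 = -0.074566;  D = -0.069923-0.025902i
d^3_{3,2}: single k=0 term ⇒ -0.014776;  D = +0.007383+0.012799i
Y_3^{m'}(θ=2.3305,φ=5.1157) and Σ D·Y over m':
  (+0.6250+0.0203i)·(-0.1488-0.0561i)  (+0.1128+0.1000i)·(+0.2560-0.2671i)  (-0.0851-0.5526i)·(+0.1261+0.2956i)  (-0.2385+0.3980i)·(+0.1615+0.0000i)  (+0.2162-0.0760i)·(-0.1261+0.2956i)  (-0.0699-0.0259i)·(+0.2560+0.2671i)  (+0.0074+0.0128i)·(+0.1488-0.0561i)
Y_3^2(R⁻¹ n̂) = +0.063848-0.023573i

Re=0.0638 Im=-0.0236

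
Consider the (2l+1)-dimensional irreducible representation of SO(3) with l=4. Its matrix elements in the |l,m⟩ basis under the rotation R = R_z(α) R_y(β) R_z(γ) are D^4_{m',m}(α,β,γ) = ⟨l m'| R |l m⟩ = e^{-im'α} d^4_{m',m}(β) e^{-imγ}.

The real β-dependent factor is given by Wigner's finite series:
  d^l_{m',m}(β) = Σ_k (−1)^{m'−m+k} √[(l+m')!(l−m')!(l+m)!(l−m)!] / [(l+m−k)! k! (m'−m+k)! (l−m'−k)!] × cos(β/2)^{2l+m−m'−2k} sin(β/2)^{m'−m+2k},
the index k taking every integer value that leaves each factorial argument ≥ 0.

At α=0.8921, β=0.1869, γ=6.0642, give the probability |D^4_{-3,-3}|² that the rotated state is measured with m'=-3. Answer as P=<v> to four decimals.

D^4_{-3,-3}(0.8921,0.1869,6.0642) = e^{-i·-3·0.8921}·d^4_{-3,-3}(0.1869)·e^{-i·-3·6.0642}. Compute d first:
With c≡cos(β/2)=0.995637 and s≡sin(β/2)=0.093314, N=[1·5040·1·5040]^{1/2}=5040.000000
k: max(0,(-3)−(-3))=0 … min(4+(-3),4−(-3))=1
  k=0: (−1)^0·5040.0000/(5040)·0.9956^8·0.0933^0 = +0.965622
  k=1: (−1)^1·5040.0000/(720)·0.9956^6·0.0933^2 = -0.059374
d^4_{-3,-3}(0.1869) = +0.965622 -0.059374 = +0.906248
|D^4_{-3,-3}|² = |d^4_{-3,-3}(β)|² = (+0.906248)² = 0.821286 (the z-rotation phases have unit modulus)

P=0.8213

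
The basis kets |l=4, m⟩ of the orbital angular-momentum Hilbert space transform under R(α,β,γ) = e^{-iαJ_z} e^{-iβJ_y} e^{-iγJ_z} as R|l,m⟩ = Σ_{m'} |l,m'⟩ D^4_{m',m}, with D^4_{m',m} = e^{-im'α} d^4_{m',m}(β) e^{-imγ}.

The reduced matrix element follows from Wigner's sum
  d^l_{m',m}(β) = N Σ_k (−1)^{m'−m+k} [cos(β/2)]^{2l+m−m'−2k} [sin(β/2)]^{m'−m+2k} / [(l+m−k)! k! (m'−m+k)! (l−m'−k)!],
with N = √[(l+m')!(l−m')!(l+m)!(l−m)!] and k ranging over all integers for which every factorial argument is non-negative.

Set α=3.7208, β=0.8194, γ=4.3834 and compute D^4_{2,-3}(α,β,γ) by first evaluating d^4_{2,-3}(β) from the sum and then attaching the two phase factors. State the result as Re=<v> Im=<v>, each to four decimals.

First d^4_{2,-3}(β=0.8194), then the phase factors e^{-i(2)α} and e^{-i(-3)γ}:
With c≡cos(β/2)=0.917240 and s≡sin(β/2)=0.398334, N=[720·2·1·5040]^{1/2}=2693.993318
k∈{0,1} keeps every argument non-negative
  k=0: (−1)^5·2693.9933/(240)·0.9172^3·0.3983^5 = -0.086871
  k=1: (−1)^6·2693.9933/(720)·0.9172^1·0.3983^7 = +0.005461
d^4_{2,-3}(0.8194) = -0.086871 +0.005461 = -0.081409
Attach z-rotation phases: D = e^{-i(2)(3.7208)}·(-0.081409)·e^{-i(-3)(4.3834)} = -0.068337+0.044245i

Re=-0.0683 Im=0.0442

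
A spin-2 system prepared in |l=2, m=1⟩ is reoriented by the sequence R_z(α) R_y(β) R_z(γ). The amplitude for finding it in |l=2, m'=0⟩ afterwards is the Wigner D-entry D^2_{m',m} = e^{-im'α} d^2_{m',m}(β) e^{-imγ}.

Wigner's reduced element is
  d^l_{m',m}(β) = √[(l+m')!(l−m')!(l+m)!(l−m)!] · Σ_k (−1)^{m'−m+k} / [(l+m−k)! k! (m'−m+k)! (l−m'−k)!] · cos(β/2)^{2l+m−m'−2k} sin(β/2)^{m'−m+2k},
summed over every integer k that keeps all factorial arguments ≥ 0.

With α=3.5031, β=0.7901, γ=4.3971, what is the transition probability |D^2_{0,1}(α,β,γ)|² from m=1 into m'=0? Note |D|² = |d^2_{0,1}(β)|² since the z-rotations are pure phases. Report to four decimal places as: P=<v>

First d^2_{0,1}(β=0.7901), then the phase factors e^{-i(0)α} and e^{-i(1)γ}:
With c≡cos(β/2)=0.922977 and s≡sin(β/2)=0.384854, N=[2·2·6·1]^{1/2}=4.898979
Admissible k: 1..2 (factorial args all ≥0)
  k=1: (−1)^0·4.8990/(2)·0.9230^3·0.3849^1 = +0.741217
  k=2: (−1)^1·4.8990/(2)·0.9230^1·0.3849^3 = -0.128871
d^2_{0,1}(0.7901) = +0.741217 -0.128871 = +0.612345
|D^2_{0,1}|² = |d^2_{0,1}(β)|² = (+0.612345)² = 0.374967 (the z-rotation phases have unit modulus)

P=0.3750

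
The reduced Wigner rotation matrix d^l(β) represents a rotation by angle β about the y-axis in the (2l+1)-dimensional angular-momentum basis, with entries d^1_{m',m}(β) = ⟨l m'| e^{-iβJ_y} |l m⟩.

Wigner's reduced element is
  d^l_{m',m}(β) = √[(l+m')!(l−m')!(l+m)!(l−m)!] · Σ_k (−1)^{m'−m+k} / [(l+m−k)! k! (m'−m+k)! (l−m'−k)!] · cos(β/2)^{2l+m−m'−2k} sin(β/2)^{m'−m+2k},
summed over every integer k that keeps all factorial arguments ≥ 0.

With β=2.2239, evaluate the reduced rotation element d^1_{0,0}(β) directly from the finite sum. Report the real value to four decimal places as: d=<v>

d^1_{0,0}(β=2.2239) via Wigner's sum:
c=cos(2.2239/2)=0.442914, s=sin(2.2239/2)=0.896564; N=√[1·1·1·1]=1.000000
Admissible k: 0..1 (factorial args all ≥0)
  k=0: (−1)^0·1.0000/(1)·0.4429^2·0.8966^0 = +0.196173
  k=1: (−1)^1·1.0000/(1)·0.4429^0·0.8966^2 = -0.803827
d^1_{0,0}(2.2239) = +0.196173 -0.803827 = -0.607654

d=-0.6077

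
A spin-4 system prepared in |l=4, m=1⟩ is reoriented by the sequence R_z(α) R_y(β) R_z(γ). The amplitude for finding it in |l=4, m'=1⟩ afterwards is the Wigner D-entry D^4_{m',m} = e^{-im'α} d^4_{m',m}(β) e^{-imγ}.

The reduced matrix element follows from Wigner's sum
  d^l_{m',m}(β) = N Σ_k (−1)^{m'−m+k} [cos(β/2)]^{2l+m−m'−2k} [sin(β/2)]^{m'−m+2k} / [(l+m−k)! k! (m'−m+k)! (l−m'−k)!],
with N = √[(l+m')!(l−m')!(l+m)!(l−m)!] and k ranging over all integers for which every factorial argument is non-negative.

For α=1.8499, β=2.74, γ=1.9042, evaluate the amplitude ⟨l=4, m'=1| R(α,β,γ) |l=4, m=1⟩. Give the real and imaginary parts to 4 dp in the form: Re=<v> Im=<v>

Split into d^4_{1,1}(β=2.74) × two z-phases.
Half-angle: c=0.199450, s=0.979908. N=√(120·6·120·6)=720.000000
Admissible k: 0..3 (factorial args all ≥0)
  k=0: (−1)^0·720.0000/(720)·0.1994^8·0.9799^0 = +0.000003
  k=1: (−1)^1·720.0000/(48)·0.1994^6·0.9799^2 = -0.000907
  k=2: (−1)^2·720.0000/(24)·0.1994^4·0.9799^4 = +0.043772
  k=3: (−1)^3·720.0000/(72)·0.1994^2·0.9799^6 = -0.352191
d^4_{1,1}(2.74) = +0.000003 -0.000907 +0.043772 -0.352191 = -0.309324
Phases: e^{-i·(1)·1.8499}=-0.275494-0.961303i, e^{-i·(1)·1.9042}=-0.327261-0.944934i ⇒ D=+0.253091-0.177837i

Re=0.2531 Im=-0.1778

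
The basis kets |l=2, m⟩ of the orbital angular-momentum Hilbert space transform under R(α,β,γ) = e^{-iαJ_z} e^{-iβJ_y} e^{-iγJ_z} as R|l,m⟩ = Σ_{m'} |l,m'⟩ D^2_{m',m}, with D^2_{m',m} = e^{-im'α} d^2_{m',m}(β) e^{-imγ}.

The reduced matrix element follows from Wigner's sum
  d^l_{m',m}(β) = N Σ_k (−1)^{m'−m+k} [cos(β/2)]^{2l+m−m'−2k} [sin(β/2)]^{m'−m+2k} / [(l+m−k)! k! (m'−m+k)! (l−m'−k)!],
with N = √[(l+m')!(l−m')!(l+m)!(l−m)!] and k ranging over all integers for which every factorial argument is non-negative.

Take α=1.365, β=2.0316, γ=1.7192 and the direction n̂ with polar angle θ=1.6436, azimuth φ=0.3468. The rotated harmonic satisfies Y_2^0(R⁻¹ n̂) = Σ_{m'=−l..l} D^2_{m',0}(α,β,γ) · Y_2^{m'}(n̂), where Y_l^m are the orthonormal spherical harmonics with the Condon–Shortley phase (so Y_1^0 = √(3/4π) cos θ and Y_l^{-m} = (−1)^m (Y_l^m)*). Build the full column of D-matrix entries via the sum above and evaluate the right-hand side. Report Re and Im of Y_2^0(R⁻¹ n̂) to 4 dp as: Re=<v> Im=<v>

Need the full column D^2_{m',0} for m'=−2..2 at α=1.365, β=2.0316, γ=1.7192.
cos(β/2)=0.526940, sin(β/2)=0.849902
d^2_{-2,0}: single k=2 term ⇒ +0.491288;  D = -0.450258+0.196549i
d^2_{-1,0}: k∈[1..2] ⇒ +0.304599 -0.792399 = -0.487800;  D = -0.099680-0.477507i
d^2_{0,0}: k∈[0..2] ⇒ +0.077098 -0.802270 +0.521766 = -0.203405;  D = -0.203405+0.000000i
d^2_{1,0}: k∈[0..1] ⇒ -0.304599 +0.792399 = +0.487800;  D = +0.099680-0.477507i
d^2_{2,0}: single k=0 term ⇒ +0.491288;  D = -0.450258-0.196549i
Y_2^{m'}(θ=1.6436,φ=0.3468) and Σ D·Y over m':
  (-0.4503+0.1965i)·(+0.2955-0.2456i)  (-0.0997-0.4775i)·(-0.0527+0.0190i)  (-0.2034+0.0000i)·(-0.3104+0.0000i)  (+0.0997-0.4775i)·(+0.0527+0.0190i)  (-0.4503-0.1965i)·(+0.2955+0.2456i)
Y_2^0(R⁻¹ n̂) = -0.077665+0.000000i

Re=-0.0777 Im=0.0000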